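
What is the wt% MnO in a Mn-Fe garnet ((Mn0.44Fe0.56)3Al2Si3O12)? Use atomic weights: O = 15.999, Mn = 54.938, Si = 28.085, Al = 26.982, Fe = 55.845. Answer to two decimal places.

18.86 wt%

Molar mass of (Mn0.44Fe0.56)3Al2Si3O12 = 1.32*54.938 + 1.68*55.845 + 2*26.982 + 3*28.085 + 12*15.999 = 496.545 g/mol.
Each formula unit contains 1.32 Mn, equivalent to 1.32/1 = 1.3200 mol MnO.
M(MnO) = 1×54.938 + 1×15.999 = 70.937 g/mol.
Mass of MnO per formula unit = 1.3200 × 70.937 = 93.637 g.
MnO wt% = 93.637 / 496.545 × 100 = 18.86%.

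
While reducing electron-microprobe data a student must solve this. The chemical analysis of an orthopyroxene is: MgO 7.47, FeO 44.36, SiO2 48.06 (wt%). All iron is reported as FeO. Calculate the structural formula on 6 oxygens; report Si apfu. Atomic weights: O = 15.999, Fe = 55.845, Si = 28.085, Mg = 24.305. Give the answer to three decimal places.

1.998 Si apfu

MgO: 7.47/40.304 = 0.18534 mol → 0.18534 mol Mg, 0.18534 mol O.
FeO: 44.36/71.844 = 0.61745 mol → 0.61745 mol Fe, 0.61745 mol O.
SiO2: 48.06/60.083 = 0.79989 mol → 0.79989 mol Si, 1.59978 mol O.
Total oxygen = 2.40257 mol. Normalization factor = 6/2.40257 = 2.49733.
Si per 6 O = 0.79989 × 2.49733 = 1.998.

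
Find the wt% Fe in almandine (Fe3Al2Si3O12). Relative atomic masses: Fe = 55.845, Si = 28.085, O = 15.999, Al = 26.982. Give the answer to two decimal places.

Formula mass = 3*55.845 + 2*26.982 + 3*28.085 + 12*15.999 = 497.742 g/mol, of which 167.535 g is Fe.
So Fe makes up 167.535/497.742 = 0.3366 of the mass, i.e. 33.66%.

33.66 wt%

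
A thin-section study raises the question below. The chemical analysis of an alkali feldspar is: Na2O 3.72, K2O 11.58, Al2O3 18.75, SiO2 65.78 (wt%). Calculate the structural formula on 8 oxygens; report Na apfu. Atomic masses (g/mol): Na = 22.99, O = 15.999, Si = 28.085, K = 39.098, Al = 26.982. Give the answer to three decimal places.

0.328 Na apfu

3.72 wt% Na2O ÷ 61.979 g/mol = 0.06002 mol, giving 0.12004 Na and 0.06002 O.
11.58 wt% K2O ÷ 94.195 g/mol = 0.12294 mol, giving 0.24588 K and 0.12294 O.
18.75 wt% Al2O3 ÷ 101.961 g/mol = 0.18389 mol, giving 0.36778 Al and 0.55167 O.
65.78 wt% SiO2 ÷ 60.083 g/mol = 1.09482 mol, giving 1.09482 Si and 2.18964 O.
Oxygen sums to 2.92427; scaling by 8/2.92427 = 2.73573 puts the formula on 8 O.
Na: 0.12004 × 2.73573 = 0.328 atoms per formula unit.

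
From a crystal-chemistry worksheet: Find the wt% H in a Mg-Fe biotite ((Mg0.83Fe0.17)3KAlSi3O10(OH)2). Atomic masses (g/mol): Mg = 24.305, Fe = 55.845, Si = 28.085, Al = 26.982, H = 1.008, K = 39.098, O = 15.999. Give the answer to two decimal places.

M((Mg0.83Fe0.17)3KAlSi3O10(OH)2) = 433.339 g/mol.
H contributes 2 × 1.008 = 2.016 g per mole.
2.016/433.339 = 0.0047 → 0.47%.

0.47 mass %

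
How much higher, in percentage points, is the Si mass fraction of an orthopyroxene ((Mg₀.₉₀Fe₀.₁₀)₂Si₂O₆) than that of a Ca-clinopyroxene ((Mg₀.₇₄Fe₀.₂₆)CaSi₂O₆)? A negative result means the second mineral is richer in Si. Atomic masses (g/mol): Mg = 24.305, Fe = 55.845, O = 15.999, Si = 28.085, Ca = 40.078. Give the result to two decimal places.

2.13 percentage points

Si in (Mg₀.₉₀Fe₀.₁₀)₂Si₂O₆: molar mass 207.082 g/mol; 2×28.085 = 56.170 g → 27.12 wt%.
Si in (Mg₀.₇₄Fe₀.₂₆)CaSi₂O₆: molar mass 224.747 g/mol; 2×28.085 = 56.170 g → 24.99 wt%.
Difference = 27.12 − 24.99 = 2.13 percentage points.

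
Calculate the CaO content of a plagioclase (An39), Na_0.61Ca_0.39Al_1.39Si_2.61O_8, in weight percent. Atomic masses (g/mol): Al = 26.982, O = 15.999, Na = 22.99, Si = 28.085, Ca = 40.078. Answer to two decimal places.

Formula mass = 268.453 g/mol.
0.39 Ca → 0.3900 mol CaO per formula unit; M(CaO) = 56.077, so CaO mass = 21.870 g.
21.870/268.453 × 100 = 8.15 wt%.

8.15 wt%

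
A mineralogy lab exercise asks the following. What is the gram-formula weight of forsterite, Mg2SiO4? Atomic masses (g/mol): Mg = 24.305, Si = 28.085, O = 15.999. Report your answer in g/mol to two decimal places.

The formula mass is the sum 2(24.305) + 1(28.085) + 4(15.999).

140.69 g/mol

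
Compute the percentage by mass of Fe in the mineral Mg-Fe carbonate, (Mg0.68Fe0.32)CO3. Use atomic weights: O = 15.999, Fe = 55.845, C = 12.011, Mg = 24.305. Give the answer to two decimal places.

18.93 wt%

M((Mg0.68Fe0.32)CO3) = 94.406 g/mol.
Fe contributes 0.32 × 55.845 = 17.870 g per mole.
17.870/94.406 = 0.1893 → 18.93%.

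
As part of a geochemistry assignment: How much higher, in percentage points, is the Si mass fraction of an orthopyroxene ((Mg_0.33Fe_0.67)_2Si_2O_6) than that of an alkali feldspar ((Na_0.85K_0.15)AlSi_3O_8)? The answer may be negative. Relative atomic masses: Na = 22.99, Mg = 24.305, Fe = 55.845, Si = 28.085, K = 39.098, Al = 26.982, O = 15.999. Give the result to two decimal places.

Si in (Mg_0.33Fe_0.67)_2Si_2O_6: molar mass 243.038 g/mol; 2×28.085 = 56.170 g → 23.11 wt%.
Si in (Na_0.85K_0.15)AlSi_3O_8: molar mass 264.635 g/mol; 3×28.085 = 84.255 g → 31.84 wt%.
Difference = 23.11 − 31.84 = -8.73 percentage points.

-8.73 percentage points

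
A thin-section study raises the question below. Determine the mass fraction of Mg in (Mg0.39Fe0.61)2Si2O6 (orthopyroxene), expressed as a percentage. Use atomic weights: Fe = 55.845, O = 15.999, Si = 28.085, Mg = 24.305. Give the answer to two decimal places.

7.92 mass %

Molar mass of (Mg0.39Fe0.61)2Si2O6: 0.78×24.305 + 1.22×55.845 + 2×28.085 + 6×15.999 = 239.253 g/mol.
Mass of Mg per formula unit: 0.78 × 24.305 = 18.958 g.
Weight fraction Mg = 18.958 / 239.253 = 0.0792.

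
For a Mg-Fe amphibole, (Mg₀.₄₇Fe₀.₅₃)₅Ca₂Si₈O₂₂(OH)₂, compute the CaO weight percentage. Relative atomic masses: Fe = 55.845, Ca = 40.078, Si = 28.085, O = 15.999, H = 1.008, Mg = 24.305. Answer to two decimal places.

12.52 wt%

Molar mass of (Mg₀.₄₇Fe₀.₅₃)₅Ca₂Si₈O₂₂(OH)₂ = 2.35*24.305 + 2.65*55.845 + 2*40.078 + 8*28.085 + 24*15.999 + 2*1.008 = 895.934 g/mol.
Each formula unit contains 2 Ca, equivalent to 2/1 = 2.0000 mol CaO.
M(CaO) = 1×40.078 + 1×15.999 = 56.077 g/mol.
Mass of CaO per formula unit = 2.0000 × 56.077 = 112.154 g.
CaO wt% = 112.154 / 895.934 × 100 = 12.52%.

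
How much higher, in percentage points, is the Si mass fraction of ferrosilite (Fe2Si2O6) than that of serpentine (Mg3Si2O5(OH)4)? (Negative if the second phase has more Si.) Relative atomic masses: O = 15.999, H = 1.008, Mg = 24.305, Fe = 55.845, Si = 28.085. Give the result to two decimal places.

1.02 percentage points

Si in Fe2Si2O6: molar mass 263.854 g/mol; 2×28.085 = 56.170 g → 21.29 wt%.
Si in Mg3Si2O5(OH)4: molar mass 277.108 g/mol; 2×28.085 = 56.170 g → 20.27 wt%.
Difference = 21.29 − 20.27 = 1.02 percentage points.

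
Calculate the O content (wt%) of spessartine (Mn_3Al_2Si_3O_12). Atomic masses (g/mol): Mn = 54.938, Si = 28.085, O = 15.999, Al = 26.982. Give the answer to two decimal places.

38.78 wt%

Molar mass of Mn_3Al_2Si_3O_12: 3·54.938 + 2·26.982 + 3·28.085 + 12·15.999 = 495.021 g/mol.
Mass of O per formula unit: 12 × 15.999 = 191.988 g.
Weight fraction O = 191.988 / 495.021 = 0.3878.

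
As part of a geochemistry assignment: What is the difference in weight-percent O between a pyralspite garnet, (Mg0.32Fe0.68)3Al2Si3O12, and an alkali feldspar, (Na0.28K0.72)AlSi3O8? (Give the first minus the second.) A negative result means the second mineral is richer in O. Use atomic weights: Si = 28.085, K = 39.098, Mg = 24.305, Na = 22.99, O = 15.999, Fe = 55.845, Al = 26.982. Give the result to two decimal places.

First mineral: 191.988 g O in 467.464 g formula = 41.07 wt% O.
Second mineral: 127.992 g O in 273.817 g formula = 46.74 wt% O.
41.07% − 46.74% gives a difference of -5.67 percentage points.

-5.67 percentage points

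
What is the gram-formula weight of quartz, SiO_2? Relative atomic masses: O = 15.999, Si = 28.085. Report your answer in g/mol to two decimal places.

The formula mass is the sum 1·28.085 + 2·15.999.

60.08 g/mol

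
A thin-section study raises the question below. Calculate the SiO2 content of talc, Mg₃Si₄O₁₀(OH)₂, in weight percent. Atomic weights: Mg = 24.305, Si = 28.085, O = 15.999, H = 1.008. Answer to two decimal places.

63.37 wt%

Molar mass of Mg₃Si₄O₁₀(OH)₂ = 3·24.305 + 4·28.085 + 12·15.999 + 2·1.008 = 379.259 g/mol.
Each formula unit contains 4 Si, equivalent to 4/1 = 4.0000 mol SiO2.
M(SiO2) = 1×28.085 + 2×15.999 = 60.083 g/mol.
Mass of SiO2 per formula unit = 4.0000 × 60.083 = 240.332 g.
SiO2 wt% = 240.332 / 379.259 × 100 = 63.37%.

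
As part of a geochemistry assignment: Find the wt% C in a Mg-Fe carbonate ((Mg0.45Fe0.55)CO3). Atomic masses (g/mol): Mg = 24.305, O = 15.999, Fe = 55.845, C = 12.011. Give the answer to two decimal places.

11.81 wt%

Molar mass of (Mg0.45Fe0.55)CO3: 0.45×24.305 + 0.55×55.845 + 1×12.011 + 3×15.999 = 101.660 g/mol.
Mass of C per formula unit: 1 × 12.011 = 12.011 g.
Weight fraction C = 12.011 / 101.660 = 0.1181.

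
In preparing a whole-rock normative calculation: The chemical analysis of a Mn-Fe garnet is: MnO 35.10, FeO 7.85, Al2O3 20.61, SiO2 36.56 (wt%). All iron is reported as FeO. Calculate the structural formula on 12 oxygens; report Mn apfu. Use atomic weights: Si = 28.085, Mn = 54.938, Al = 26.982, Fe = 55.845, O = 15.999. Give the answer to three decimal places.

MnO: 35.10/70.937 = 0.49481 mol → 0.49481 mol Mn, 0.49481 mol O.
FeO: 7.85/71.844 = 0.10926 mol → 0.10926 mol Fe, 0.10926 mol O.
Al2O3: 20.61/101.961 = 0.20214 mol → 0.40428 mol Al, 0.60642 mol O.
SiO2: 36.56/60.083 = 0.60849 mol → 0.60849 mol Si, 1.21698 mol O.
Total oxygen = 2.42747 mol. Normalization factor = 12/2.42747 = 4.94342.
Mn per 12 O = 0.49481 × 4.94342 = 2.446.

2.446 Mn apfu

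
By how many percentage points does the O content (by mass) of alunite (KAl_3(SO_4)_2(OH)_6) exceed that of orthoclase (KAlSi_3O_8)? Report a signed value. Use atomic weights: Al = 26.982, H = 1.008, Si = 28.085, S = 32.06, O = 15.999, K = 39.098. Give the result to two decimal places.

8.09 percentage points

M(KAl_3(SO_4)_2(OH)_6) = 414.198 g/mol, so wt% O = 223.986/414.198 × 100 = 54.08%.
M(KAlSi_3O_8) = 278.327 g/mol, so wt% O = 127.992/278.327 × 100 = 45.99%.
54.08 − 45.99 = 8.09 pp.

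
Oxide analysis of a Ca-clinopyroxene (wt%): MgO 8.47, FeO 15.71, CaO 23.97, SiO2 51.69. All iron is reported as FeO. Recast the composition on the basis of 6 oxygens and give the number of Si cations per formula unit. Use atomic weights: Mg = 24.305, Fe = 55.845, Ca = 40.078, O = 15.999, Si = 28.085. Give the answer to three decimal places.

8.47 wt% MgO ÷ 40.304 g/mol = 0.21015 mol, giving 0.21015 Mg and 0.21015 O.
15.71 wt% FeO ÷ 71.844 g/mol = 0.21867 mol, giving 0.21867 Fe and 0.21867 O.
23.97 wt% CaO ÷ 56.077 g/mol = 0.42745 mol, giving 0.42745 Ca and 0.42745 O.
51.69 wt% SiO2 ÷ 60.083 g/mol = 0.86031 mol, giving 0.86031 Si and 1.72062 O.
Oxygen sums to 2.57689; scaling by 6/2.57689 = 2.32839 puts the formula on 6 O.
Si: 0.86031 × 2.32839 = 2.003 atoms per formula unit.

2.003 Si apfu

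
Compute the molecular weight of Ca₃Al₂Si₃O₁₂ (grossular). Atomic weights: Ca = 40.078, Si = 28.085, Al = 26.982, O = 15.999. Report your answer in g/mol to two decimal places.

Ca: 3 × 40.078 = 120.2340
Al: 2 × 26.982 = 53.9640
Si: 3 × 28.085 = 84.2550
O: 12 × 15.999 = 191.9880
Summing the contributions gives the formula mass.

450.44 g/mol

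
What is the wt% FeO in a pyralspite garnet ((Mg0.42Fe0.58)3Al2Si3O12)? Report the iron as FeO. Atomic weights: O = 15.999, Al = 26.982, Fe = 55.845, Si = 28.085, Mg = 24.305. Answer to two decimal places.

27.29 wt%

Molar mass of (Mg0.42Fe0.58)3Al2Si3O12 = 1.26*24.305 + 1.74*55.845 + 2*26.982 + 3*28.085 + 12*15.999 = 458.002 g/mol.
Each formula unit contains 1.74 Fe, equivalent to 1.74/1 = 1.7400 mol FeO.
M(FeO) = 1×55.845 + 1×15.999 = 71.844 g/mol.
Mass of FeO per formula unit = 1.7400 × 71.844 = 125.009 g.
FeO wt% = 125.009 / 458.002 × 100 = 27.29%.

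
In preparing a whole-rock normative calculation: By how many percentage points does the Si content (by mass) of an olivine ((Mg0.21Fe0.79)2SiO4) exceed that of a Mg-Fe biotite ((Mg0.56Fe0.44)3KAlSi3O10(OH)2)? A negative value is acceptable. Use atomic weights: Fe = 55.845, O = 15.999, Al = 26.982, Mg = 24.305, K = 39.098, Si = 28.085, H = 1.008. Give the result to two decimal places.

-3.62 percentage points

Si in (Mg0.21Fe0.79)2SiO4: molar mass 190.524 g/mol; 1×28.085 = 28.085 g → 14.74 wt%.
Si in (Mg0.56Fe0.44)3KAlSi3O10(OH)2: molar mass 458.887 g/mol; 3×28.085 = 84.255 g → 18.36 wt%.
Difference = 14.74 − 18.36 = -3.62 percentage points.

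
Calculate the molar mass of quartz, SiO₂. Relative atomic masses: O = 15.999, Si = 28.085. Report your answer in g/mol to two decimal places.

60.08 g/mol

Si: 1 × 28.085 = 28.0850
O: 2 × 15.999 = 31.9980
Summing the contributions gives the formula mass.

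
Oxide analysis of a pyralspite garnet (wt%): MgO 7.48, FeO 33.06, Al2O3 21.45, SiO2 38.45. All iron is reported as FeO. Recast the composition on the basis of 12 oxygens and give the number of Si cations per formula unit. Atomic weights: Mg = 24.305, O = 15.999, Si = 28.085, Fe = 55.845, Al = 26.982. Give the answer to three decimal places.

3.004 Si apfu

MgO (M=40.304): mol = 0.18559; Mg = 0.18559, O = 0.18559.
FeO (M=71.844): mol = 0.46016; Fe = 0.46016, O = 0.46016.
Al2O3 (M=101.961): mol = 0.21037; Al = 0.42074, O = 0.63111.
SiO2 (M=60.083): mol = 0.63995; Si = 0.63995, O = 1.27990.
ΣO = 2.55676; factor = 12/ΣO = 4.69344.
Si apfu = 0.63995 × 4.69344 = 3.004.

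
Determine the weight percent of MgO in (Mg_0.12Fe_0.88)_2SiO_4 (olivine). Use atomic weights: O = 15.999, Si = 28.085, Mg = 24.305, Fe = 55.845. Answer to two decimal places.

Molar mass of (Mg_0.12Fe_0.88)_2SiO_4 = 0.24·24.305 + 1.76·55.845 + 1·28.085 + 4·15.999 = 196.201 g/mol.
Each formula unit contains 0.24 Mg, equivalent to 0.24/1 = 0.2400 mol MgO.
M(MgO) = 1×24.305 + 1×15.999 = 40.304 g/mol.
Mass of MgO per formula unit = 0.2400 × 40.304 = 9.673 g.
MgO wt% = 9.673 / 196.201 × 100 = 4.93%.

4.93 wt%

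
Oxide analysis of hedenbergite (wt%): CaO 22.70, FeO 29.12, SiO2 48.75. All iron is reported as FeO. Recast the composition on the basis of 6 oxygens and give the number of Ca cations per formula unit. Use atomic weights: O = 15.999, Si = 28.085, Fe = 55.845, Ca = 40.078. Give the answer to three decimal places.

0.998 Ca apfu

22.70 wt% CaO ÷ 56.077 g/mol = 0.40480 mol, giving 0.40480 Ca and 0.40480 O.
29.12 wt% FeO ÷ 71.844 g/mol = 0.40532 mol, giving 0.40532 Fe and 0.40532 O.
48.75 wt% SiO2 ÷ 60.083 g/mol = 0.81138 mol, giving 0.81138 Si and 1.62276 O.
Oxygen sums to 2.43288; scaling by 6/2.43288 = 2.46621 puts the formula on 6 O.
Ca: 0.40480 × 2.46621 = 0.998 atoms per formula unit.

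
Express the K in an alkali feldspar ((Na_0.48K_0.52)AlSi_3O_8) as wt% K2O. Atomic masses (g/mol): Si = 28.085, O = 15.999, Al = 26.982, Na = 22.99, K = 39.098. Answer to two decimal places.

9.05 wt%

Formula mass = 270.595 g/mol.
0.52 K → 0.2600 mol K2O per formula unit; M(K2O) = 94.195, so K2O mass = 24.491 g.
24.491/270.595 × 100 = 9.05 wt%.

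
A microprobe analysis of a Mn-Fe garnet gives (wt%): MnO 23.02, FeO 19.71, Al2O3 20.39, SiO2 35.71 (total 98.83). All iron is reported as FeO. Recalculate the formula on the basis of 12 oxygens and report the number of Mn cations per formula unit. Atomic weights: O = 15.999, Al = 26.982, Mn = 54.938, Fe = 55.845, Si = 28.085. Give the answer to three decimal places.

MnO: 23.02/70.937 = 0.32451 mol → 0.32451 mol Mn, 0.32451 mol O.
FeO: 19.71/71.844 = 0.27434 mol → 0.27434 mol Fe, 0.27434 mol O.
Al2O3: 20.39/101.961 = 0.19998 mol → 0.39996 mol Al, 0.59994 mol O.
SiO2: 35.71/60.083 = 0.59434 mol → 0.59434 mol Si, 1.18868 mol O.
Total oxygen = 2.38747 mol. Normalization factor = 12/2.38747 = 5.02624.
Mn per 12 O = 0.32451 × 5.02624 = 1.631.

1.631 Mn apfu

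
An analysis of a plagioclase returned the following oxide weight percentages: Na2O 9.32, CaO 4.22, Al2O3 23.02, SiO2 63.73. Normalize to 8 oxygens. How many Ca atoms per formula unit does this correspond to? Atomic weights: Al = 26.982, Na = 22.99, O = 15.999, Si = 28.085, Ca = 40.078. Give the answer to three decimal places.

0.199 Ca apfu

9.32 wt% Na2O ÷ 61.979 g/mol = 0.15037 mol, giving 0.30074 Na and 0.15037 O.
4.22 wt% CaO ÷ 56.077 g/mol = 0.07525 mol, giving 0.07525 Ca and 0.07525 O.
23.02 wt% Al2O3 ÷ 101.961 g/mol = 0.22577 mol, giving 0.45154 Al and 0.67731 O.
63.73 wt% SiO2 ÷ 60.083 g/mol = 1.06070 mol, giving 1.06070 Si and 2.12140 O.
Oxygen sums to 3.02433; scaling by 8/3.02433 = 2.64521 puts the formula on 8 O.
Ca: 0.07525 × 2.64521 = 0.199 atoms per formula unit.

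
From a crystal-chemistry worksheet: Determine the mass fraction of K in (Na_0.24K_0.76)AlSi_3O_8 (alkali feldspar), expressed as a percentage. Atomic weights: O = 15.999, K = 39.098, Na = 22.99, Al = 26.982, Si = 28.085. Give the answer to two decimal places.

Formula mass = 0.24×22.99 + 0.76×39.098 + 1×26.982 + 3×28.085 + 8×15.999 = 274.461 g/mol, of which 29.714 g is K.
So K makes up 29.714/274.461 = 0.1083 of the mass, i.e. 10.83%.

10.83 wt%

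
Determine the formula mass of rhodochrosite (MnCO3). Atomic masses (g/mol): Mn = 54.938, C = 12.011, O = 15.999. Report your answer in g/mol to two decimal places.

114.95 g/mol

Mn: 1 × 54.938 = 54.9380
C: 1 × 12.011 = 12.0110
O: 3 × 15.999 = 47.9970
Summing the contributions gives the formula mass.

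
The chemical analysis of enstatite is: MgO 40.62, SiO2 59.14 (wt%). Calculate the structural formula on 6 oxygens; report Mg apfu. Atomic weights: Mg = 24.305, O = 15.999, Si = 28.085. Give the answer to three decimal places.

MgO: 40.62/40.304 = 1.00784 mol → 1.00784 mol Mg, 1.00784 mol O.
SiO2: 59.14/60.083 = 0.98431 mol → 0.98431 mol Si, 1.96862 mol O.
Total oxygen = 2.97646 mol. Normalization factor = 6/2.97646 = 2.01582.
Mg per 6 O = 1.00784 × 2.01582 = 2.032.

2.032 Mg apfu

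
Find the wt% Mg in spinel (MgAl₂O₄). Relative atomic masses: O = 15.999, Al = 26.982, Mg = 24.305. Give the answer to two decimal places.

17.08 weight percent

M(MgAl₂O₄) = 142.265 g/mol.
Mg contributes 1 × 24.305 = 24.305 g per mole.
24.305/142.265 = 0.1708 → 17.08%.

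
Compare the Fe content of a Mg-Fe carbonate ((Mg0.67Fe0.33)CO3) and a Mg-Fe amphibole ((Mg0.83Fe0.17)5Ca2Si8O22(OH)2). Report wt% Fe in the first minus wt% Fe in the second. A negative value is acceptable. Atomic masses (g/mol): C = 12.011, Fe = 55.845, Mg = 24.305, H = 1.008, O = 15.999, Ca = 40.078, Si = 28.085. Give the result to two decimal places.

Fe in (Mg0.67Fe0.33)CO3: molar mass 94.721 g/mol; 0.33×55.845 = 18.429 g → 19.46 wt%.
Fe in (Mg0.83Fe0.17)5Ca2Si8O22(OH)2: molar mass 839.162 g/mol; 0.85×55.845 = 47.468 g → 5.66 wt%.
Difference = 19.46 − 5.66 = 13.80 percentage points.

13.80 percentage points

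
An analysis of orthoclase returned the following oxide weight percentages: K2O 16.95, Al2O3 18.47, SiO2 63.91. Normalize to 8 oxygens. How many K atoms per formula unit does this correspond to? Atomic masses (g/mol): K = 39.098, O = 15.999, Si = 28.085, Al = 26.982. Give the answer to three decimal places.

1.010 K apfu

16.95 wt% K2O ÷ 94.195 g/mol = 0.17995 mol, giving 0.35990 K and 0.17995 O.
18.47 wt% Al2O3 ÷ 101.961 g/mol = 0.18115 mol, giving 0.36230 Al and 0.54345 O.
63.91 wt% SiO2 ÷ 60.083 g/mol = 1.06370 mol, giving 1.06370 Si and 2.12740 O.
Oxygen sums to 2.85080; scaling by 8/2.85080 = 2.80623 puts the formula on 8 O.
K: 0.35990 × 2.80623 = 1.010 atoms per formula unit.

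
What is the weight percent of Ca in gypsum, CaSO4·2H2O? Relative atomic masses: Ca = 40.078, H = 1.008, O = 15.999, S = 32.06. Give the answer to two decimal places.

Formula mass = 1·40.078 + 1·32.06 + 6·15.999 + 4·1.008 = 172.164 g/mol, of which 40.078 g is Ca.
So Ca makes up 40.078/172.164 = 0.2328 of the mass, i.e. 23.28%.

23.28 weight percent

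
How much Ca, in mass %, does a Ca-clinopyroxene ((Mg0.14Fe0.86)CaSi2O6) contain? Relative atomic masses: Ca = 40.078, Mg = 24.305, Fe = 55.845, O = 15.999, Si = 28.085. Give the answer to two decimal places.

16.45 mass %

Molar mass of (Mg0.14Fe0.86)CaSi2O6: 0.14×24.305 + 0.86×55.845 + 1×40.078 + 2×28.085 + 6×15.999 = 243.671 g/mol.
Mass of Ca per formula unit: 1 × 40.078 = 40.078 g.
Weight fraction Ca = 40.078 / 243.671 = 0.1645.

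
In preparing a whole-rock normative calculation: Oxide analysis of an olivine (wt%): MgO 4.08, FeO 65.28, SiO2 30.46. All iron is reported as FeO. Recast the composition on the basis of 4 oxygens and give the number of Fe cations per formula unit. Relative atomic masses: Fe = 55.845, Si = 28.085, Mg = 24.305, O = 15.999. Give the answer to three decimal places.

4.08 wt% MgO ÷ 40.304 g/mol = 0.10123 mol, giving 0.10123 Mg and 0.10123 O.
65.28 wt% FeO ÷ 71.844 g/mol = 0.90864 mol, giving 0.90864 Fe and 0.90864 O.
30.46 wt% SiO2 ÷ 60.083 g/mol = 0.50697 mol, giving 0.50697 Si and 1.01394 O.
Oxygen sums to 2.02381; scaling by 4/2.02381 = 1.97647 puts the formula on 4 O.
Fe: 0.90864 × 1.97647 = 1.796 atoms per formula unit.

1.796 Fe apfu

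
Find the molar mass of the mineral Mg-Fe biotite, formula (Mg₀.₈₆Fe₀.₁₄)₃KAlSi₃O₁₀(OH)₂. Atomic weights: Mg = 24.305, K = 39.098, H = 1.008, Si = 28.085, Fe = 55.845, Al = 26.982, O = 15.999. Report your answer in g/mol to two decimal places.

Mg: 2.58 × 24.305 = 62.7069
Fe: 0.42 × 55.845 = 23.4549
K: 1 × 39.098 = 39.0980
Al: 1 × 26.982 = 26.9820
Si: 3 × 28.085 = 84.2550
O: 12 × 15.999 = 191.9880
H: 2 × 1.008 = 2.0160
Summing the contributions gives the formula mass.

430.50 g/mol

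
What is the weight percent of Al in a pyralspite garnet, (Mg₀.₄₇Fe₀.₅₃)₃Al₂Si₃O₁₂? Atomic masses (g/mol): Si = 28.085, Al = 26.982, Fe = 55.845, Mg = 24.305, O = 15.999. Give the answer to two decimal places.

11.91 weight percent

M((Mg₀.₄₇Fe₀.₅₃)₃Al₂Si₃O₁₂) = 453.271 g/mol.
Al contributes 2 × 26.982 = 53.964 g per mole.
53.964/453.271 = 0.1191 → 11.91%.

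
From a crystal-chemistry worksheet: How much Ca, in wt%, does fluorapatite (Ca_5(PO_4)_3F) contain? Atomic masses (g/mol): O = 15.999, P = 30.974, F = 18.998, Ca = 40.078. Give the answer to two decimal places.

M(Ca_5(PO_4)_3F) = 504.298 g/mol.
Ca contributes 5 × 40.078 = 200.390 g per mole.
200.390/504.298 = 0.3974 → 39.74%.

39.74 wt%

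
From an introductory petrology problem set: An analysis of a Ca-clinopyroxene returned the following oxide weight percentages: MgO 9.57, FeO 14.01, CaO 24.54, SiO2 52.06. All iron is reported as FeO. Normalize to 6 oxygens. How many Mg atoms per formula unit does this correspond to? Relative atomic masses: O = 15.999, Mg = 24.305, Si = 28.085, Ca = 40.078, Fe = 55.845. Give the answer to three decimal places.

0.547 Mg apfu

MgO (M=40.304): mol = 0.23745; Mg = 0.23745, O = 0.23745.
FeO (M=71.844): mol = 0.19501; Fe = 0.19501, O = 0.19501.
CaO (M=56.077): mol = 0.43761; Ca = 0.43761, O = 0.43761.
SiO2 (M=60.083): mol = 0.86647; Si = 0.86647, O = 1.73294.
ΣO = 2.60301; factor = 6/ΣO = 2.30502.
Mg apfu = 0.23745 × 2.30502 = 0.547.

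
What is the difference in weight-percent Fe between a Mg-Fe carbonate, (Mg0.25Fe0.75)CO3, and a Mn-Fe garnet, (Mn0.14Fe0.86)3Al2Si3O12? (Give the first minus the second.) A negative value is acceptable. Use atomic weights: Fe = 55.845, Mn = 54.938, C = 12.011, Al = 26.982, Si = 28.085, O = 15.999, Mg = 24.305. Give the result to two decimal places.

9.82 percentage points

M((Mg0.25Fe0.75)CO3) = 107.968 g/mol, so wt% Fe = 41.884/107.968 × 100 = 38.79%.
M((Mn0.14Fe0.86)3Al2Si3O12) = 497.361 g/mol, so wt% Fe = 144.080/497.361 × 100 = 28.97%.
38.79 − 28.97 = 9.82 pp.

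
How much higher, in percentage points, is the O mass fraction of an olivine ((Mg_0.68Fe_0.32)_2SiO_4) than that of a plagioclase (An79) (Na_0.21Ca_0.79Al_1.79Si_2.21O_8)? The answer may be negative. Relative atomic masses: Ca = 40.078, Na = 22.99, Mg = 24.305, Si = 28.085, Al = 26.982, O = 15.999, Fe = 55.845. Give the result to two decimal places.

-6.79 percentage points

First mineral: 63.996 g O in 160.877 g formula = 39.78 wt% O.
Second mineral: 127.992 g O in 274.847 g formula = 46.57 wt% O.
39.78% − 46.57% gives a difference of -6.79 percentage points.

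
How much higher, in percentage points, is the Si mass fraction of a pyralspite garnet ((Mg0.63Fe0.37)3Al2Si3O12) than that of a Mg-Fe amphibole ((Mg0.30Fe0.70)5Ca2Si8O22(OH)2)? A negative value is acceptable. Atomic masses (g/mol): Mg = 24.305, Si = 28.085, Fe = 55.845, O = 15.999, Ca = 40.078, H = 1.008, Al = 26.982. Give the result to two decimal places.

-5.12 percentage points

First mineral: 84.255 g Si in 438.131 g formula = 19.23 wt% Si.
Second mineral: 224.680 g Si in 922.743 g formula = 24.35 wt% Si.
19.23% − 24.35% gives a difference of -5.12 percentage points.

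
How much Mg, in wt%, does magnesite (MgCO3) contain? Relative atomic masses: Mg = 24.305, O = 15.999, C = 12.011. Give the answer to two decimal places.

28.83 wt%

Molar mass of MgCO3: 1·24.305 + 1·12.011 + 3·15.999 = 84.313 g/mol.
Mass of Mg per formula unit: 1 × 24.305 = 24.305 g.
Weight fraction Mg = 24.305 / 84.313 = 0.2883.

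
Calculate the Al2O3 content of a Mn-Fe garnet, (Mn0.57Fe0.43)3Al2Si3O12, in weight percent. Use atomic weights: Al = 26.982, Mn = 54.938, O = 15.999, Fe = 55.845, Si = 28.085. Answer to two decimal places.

Molar mass of (Mn0.57Fe0.43)3Al2Si3O12 = 1.71×54.938 + 1.29×55.845 + 2×26.982 + 3×28.085 + 12×15.999 = 496.191 g/mol.
Each formula unit contains 2 Al, equivalent to 2/2 = 1.0000 mol Al2O3.
M(Al2O3) = 2×26.982 + 3×15.999 = 101.961 g/mol.
Mass of Al2O3 per formula unit = 1.0000 × 101.961 = 101.961 g.
Al2O3 wt% = 101.961 / 496.191 × 100 = 20.55%.

20.55 wt%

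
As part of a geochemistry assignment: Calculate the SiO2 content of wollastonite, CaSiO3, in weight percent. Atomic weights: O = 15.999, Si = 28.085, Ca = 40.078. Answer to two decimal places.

Molar mass of CaSiO3 = 1·40.078 + 1·28.085 + 3·15.999 = 116.160 g/mol.
Each formula unit contains 1 Si, equivalent to 1/1 = 1.0000 mol SiO2.
M(SiO2) = 1×28.085 + 2×15.999 = 60.083 g/mol.
Mass of SiO2 per formula unit = 1.0000 × 60.083 = 60.083 g.
SiO2 wt% = 60.083 / 116.160 × 100 = 51.72%.

51.72 wt%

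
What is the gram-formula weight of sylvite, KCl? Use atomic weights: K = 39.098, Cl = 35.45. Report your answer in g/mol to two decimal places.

The formula mass is the sum 1·39.098 + 1·35.45.

74.55 g/mol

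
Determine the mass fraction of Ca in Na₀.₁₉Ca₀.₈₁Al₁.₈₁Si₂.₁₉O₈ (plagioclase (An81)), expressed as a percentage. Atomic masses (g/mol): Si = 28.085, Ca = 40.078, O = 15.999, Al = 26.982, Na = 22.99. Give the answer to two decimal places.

Formula mass = 0.19·22.99 + 0.81·40.078 + 1.81·26.982 + 2.19·28.085 + 8·15.999 = 275.167 g/mol, of which 32.463 g is Ca.
So Ca makes up 32.463/275.167 = 0.1180 of the mass, i.e. 11.80%.

11.80 mass %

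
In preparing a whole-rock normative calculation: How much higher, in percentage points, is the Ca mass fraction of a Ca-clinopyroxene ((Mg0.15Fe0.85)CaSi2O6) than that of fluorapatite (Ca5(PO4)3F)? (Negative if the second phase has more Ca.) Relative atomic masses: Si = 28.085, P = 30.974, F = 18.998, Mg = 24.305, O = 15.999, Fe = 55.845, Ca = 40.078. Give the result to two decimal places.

Ca in (Mg0.15Fe0.85)CaSi2O6: molar mass 243.356 g/mol; 1×40.078 = 40.078 g → 16.47 wt%.
Ca in Ca5(PO4)3F: molar mass 504.298 g/mol; 5×40.078 = 200.390 g → 39.74 wt%.
Difference = 16.47 − 39.74 = -23.27 percentage points.

-23.27 percentage points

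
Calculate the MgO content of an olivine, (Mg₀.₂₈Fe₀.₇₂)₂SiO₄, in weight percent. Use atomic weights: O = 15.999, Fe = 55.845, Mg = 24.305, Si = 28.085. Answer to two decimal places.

12.13 wt%

M((Mg₀.₂₈Fe₀.₇₂)₂SiO₄) = 186.109 g/mol; M(MgO) = 40.304 g/mol.
Moles MgO per formula unit = 0.56 Mg ÷ 1 = 0.5600.
MgO fraction = (0.5600 × 40.304) / 186.109 = 22.570/186.109 = 0.1213.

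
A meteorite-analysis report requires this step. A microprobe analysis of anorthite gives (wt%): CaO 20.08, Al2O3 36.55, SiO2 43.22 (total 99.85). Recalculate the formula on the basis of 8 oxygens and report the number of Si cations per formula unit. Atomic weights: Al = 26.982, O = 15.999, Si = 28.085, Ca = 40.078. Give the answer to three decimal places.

CaO (M=56.077): mol = 0.35808; Ca = 0.35808, O = 0.35808.
Al2O3 (M=101.961): mol = 0.35847; Al = 0.71694, O = 1.07541.
SiO2 (M=60.083): mol = 0.71934; Si = 0.71934, O = 1.43868.
ΣO = 2.87217; factor = 8/ΣO = 2.78535.
Si apfu = 0.71934 × 2.78535 = 2.004.

2.004 Si apfu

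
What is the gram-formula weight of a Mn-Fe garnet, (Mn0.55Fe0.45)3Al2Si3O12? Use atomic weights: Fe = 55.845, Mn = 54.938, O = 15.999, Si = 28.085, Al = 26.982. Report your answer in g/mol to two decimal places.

The formula mass is the sum 1.65·54.938 + 1.35·55.845 + 2·26.982 + 3·28.085 + 12·15.999.

496.25 g/mol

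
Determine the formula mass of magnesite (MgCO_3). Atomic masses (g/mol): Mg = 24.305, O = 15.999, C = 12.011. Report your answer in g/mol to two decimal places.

M = 1*24.305 + 1*12.011 + 3*15.999

84.31 g/mol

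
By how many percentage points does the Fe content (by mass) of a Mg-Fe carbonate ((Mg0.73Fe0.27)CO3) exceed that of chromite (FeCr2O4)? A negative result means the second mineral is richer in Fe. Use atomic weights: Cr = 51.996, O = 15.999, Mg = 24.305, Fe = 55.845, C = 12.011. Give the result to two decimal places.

First mineral: 15.078 g Fe in 92.829 g formula = 16.24 wt% Fe.
Second mineral: 55.845 g Fe in 223.833 g formula = 24.95 wt% Fe.
16.24% − 24.95% gives a difference of -8.71 percentage points.

-8.71 percentage points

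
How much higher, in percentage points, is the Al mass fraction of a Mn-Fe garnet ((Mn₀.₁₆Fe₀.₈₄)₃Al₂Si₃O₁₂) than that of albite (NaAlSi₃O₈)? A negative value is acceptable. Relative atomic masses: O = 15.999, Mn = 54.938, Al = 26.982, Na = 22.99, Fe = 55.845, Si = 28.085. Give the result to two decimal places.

First mineral: 53.964 g Al in 497.307 g formula = 10.85 wt% Al.
Second mineral: 26.982 g Al in 262.219 g formula = 10.29 wt% Al.
10.85% − 10.29% gives a difference of 0.56 percentage points.

0.56 percentage points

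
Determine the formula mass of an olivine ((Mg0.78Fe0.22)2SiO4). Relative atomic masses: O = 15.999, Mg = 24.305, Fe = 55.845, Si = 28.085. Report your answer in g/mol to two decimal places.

The formula mass is the sum 1.56*24.305 + 0.44*55.845 + 1*28.085 + 4*15.999.

154.57 g/mol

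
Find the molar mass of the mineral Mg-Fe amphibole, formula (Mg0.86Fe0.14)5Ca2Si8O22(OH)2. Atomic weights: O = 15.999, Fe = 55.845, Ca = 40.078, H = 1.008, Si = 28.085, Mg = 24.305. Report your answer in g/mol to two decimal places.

The formula mass is the sum 4.30(24.305) + 0.70(55.845) + 2(40.078) + 8(28.085) + 24(15.999) + 2(1.008).

834.43 g/mol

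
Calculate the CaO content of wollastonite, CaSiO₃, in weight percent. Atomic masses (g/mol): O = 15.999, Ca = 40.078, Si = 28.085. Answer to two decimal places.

Molar mass of CaSiO₃ = 1×40.078 + 1×28.085 + 3×15.999 = 116.160 g/mol.
Each formula unit contains 1 Ca, equivalent to 1/1 = 1.0000 mol CaO.
M(CaO) = 1×40.078 + 1×15.999 = 56.077 g/mol.
Mass of CaO per formula unit = 1.0000 × 56.077 = 56.077 g.
CaO wt% = 56.077 / 116.160 × 100 = 48.28%.

48.28 wt%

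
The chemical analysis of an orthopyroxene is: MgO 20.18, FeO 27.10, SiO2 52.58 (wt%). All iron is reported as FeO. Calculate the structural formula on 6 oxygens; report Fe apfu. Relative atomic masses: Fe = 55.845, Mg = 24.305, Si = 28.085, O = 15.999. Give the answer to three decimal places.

MgO: 20.18/40.304 = 0.50069 mol → 0.50069 mol Mg, 0.50069 mol O.
FeO: 27.10/71.844 = 0.37721 mol → 0.37721 mol Fe, 0.37721 mol O.
SiO2: 52.58/60.083 = 0.87512 mol → 0.87512 mol Si, 1.75024 mol O.
Total oxygen = 2.62814 mol. Normalization factor = 6/2.62814 = 2.28298.
Fe per 6 O = 0.37721 × 2.28298 = 0.861.

0.861 Fe apfu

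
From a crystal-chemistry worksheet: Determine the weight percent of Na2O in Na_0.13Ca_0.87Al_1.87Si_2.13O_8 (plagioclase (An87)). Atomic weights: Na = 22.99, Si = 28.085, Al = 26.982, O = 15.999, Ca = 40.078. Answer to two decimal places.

1.46 wt%

M(Na_0.13Ca_0.87Al_1.87Si_2.13O_8) = 276.126 g/mol; M(Na2O) = 61.979 g/mol.
Moles Na2O per formula unit = 0.13 Na ÷ 2 = 0.0650.
Na2O fraction = (0.0650 × 61.979) / 276.126 = 4.029/276.126 = 0.0146.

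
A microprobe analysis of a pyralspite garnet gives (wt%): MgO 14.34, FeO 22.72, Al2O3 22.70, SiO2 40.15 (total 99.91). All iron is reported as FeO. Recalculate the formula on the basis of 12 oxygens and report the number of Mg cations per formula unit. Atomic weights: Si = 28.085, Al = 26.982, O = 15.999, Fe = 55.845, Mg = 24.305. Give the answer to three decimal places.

MgO (M=40.304): mol = 0.35580; Mg = 0.35580, O = 0.35580.
FeO (M=71.844): mol = 0.31624; Fe = 0.31624, O = 0.31624.
Al2O3 (M=101.961): mol = 0.22263; Al = 0.44526, O = 0.66789.
SiO2 (M=60.083): mol = 0.66824; Si = 0.66824, O = 1.33648.
ΣO = 2.67641; factor = 12/ΣO = 4.48362.
Mg apfu = 0.35580 × 4.48362 = 1.595.

1.595 Mg apfu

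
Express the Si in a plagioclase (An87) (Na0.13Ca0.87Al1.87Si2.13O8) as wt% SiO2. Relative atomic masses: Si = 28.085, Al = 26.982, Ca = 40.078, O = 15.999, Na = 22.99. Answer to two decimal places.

46.35 wt%

M(Na0.13Ca0.87Al1.87Si2.13O8) = 276.126 g/mol; M(SiO2) = 60.083 g/mol.
Moles SiO2 per formula unit = 2.13 Si ÷ 1 = 2.1300.
SiO2 fraction = (2.1300 × 60.083) / 276.126 = 127.977/276.126 = 0.4635.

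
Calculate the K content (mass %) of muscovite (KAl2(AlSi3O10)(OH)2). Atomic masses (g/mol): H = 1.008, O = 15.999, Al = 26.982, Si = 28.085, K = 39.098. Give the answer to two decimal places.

M(KAl2(AlSi3O10)(OH)2) = 398.303 g/mol.
K contributes 1 × 39.098 = 39.098 g per mole.
39.098/398.303 = 0.0982 → 9.82%.

9.82 mass %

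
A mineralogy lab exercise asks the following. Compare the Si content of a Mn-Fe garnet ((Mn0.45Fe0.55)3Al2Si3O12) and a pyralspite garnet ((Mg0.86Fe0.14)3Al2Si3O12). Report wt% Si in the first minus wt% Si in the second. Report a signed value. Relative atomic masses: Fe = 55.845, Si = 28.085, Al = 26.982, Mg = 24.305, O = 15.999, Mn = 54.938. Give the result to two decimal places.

-3.27 percentage points

M((Mn0.45Fe0.55)3Al2Si3O12) = 496.518 g/mol, so wt% Si = 84.255/496.518 × 100 = 16.97%.
M((Mg0.86Fe0.14)3Al2Si3O12) = 416.369 g/mol, so wt% Si = 84.255/416.369 × 100 = 20.24%.
16.97 − 20.24 = -3.27 pp.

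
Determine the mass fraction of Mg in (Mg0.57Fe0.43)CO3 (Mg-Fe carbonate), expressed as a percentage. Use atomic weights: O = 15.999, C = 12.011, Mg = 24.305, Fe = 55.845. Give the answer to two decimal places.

14.15 wt%

M((Mg0.57Fe0.43)CO3) = 97.875 g/mol.
Mg contributes 0.57 × 24.305 = 13.854 g per mole.
13.854/97.875 = 0.1415 → 14.15%.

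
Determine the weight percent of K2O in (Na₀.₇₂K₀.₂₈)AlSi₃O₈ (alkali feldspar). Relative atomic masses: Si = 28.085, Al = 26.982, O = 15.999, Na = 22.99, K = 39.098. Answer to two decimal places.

Molar mass of (Na₀.₇₂K₀.₂₈)AlSi₃O₈ = 0.72*22.99 + 0.28*39.098 + 1*26.982 + 3*28.085 + 8*15.999 = 266.729 g/mol.
Each formula unit contains 0.28 K, equivalent to 0.28/2 = 0.1400 mol K2O.
M(K2O) = 2×39.098 + 1×15.999 = 94.195 g/mol.
Mass of K2O per formula unit = 0.1400 × 94.195 = 13.187 g.
K2O wt% = 13.187 / 266.729 × 100 = 4.94%.

4.94 wt%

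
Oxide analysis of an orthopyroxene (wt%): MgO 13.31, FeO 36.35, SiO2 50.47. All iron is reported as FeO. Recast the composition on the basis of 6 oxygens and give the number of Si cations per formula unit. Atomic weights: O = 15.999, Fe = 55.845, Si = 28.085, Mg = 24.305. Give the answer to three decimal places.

2.003 Si apfu

13.31 wt% MgO ÷ 40.304 g/mol = 0.33024 mol, giving 0.33024 Mg and 0.33024 O.
36.35 wt% FeO ÷ 71.844 g/mol = 0.50596 mol, giving 0.50596 Fe and 0.50596 O.
50.47 wt% SiO2 ÷ 60.083 g/mol = 0.84000 mol, giving 0.84000 Si and 1.68000 O.
Oxygen sums to 2.51620; scaling by 6/2.51620 = 2.38455 puts the formula on 6 O.
Si: 0.84000 × 2.38455 = 2.003 atoms per formula unit.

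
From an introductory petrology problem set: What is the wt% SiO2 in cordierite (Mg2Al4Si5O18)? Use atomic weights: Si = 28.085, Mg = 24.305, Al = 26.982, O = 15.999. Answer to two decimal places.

Formula mass = 584.945 g/mol.
5 Si → 5.0000 mol SiO2 per formula unit; M(SiO2) = 60.083, so SiO2 mass = 300.415 g.
300.415/584.945 × 100 = 51.36 wt%.

51.36 wt%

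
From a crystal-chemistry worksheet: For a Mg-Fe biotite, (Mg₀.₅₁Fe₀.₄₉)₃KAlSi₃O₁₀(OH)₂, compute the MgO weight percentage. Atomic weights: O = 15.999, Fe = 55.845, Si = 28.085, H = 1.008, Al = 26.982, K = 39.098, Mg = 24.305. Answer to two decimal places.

Molar mass of (Mg₀.₅₁Fe₀.₄₉)₃KAlSi₃O₁₀(OH)₂ = 1.53×24.305 + 1.47×55.845 + 1×39.098 + 1×26.982 + 3×28.085 + 12×15.999 + 2×1.008 = 463.618 g/mol.
Each formula unit contains 1.53 Mg, equivalent to 1.53/1 = 1.5300 mol MgO.
M(MgO) = 1×24.305 + 1×15.999 = 40.304 g/mol.
Mass of MgO per formula unit = 1.5300 × 40.304 = 61.665 g.
MgO wt% = 61.665 / 463.618 × 100 = 13.30%.

13.30 wt%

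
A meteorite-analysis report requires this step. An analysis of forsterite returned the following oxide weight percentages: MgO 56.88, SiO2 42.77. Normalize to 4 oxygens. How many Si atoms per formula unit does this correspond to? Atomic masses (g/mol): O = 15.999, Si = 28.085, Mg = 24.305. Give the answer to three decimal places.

1.004 Si apfu

56.88 wt% MgO ÷ 40.304 g/mol = 1.41127 mol, giving 1.41127 Mg and 1.41127 O.
42.77 wt% SiO2 ÷ 60.083 g/mol = 0.71185 mol, giving 0.71185 Si and 1.42370 O.
Oxygen sums to 2.83497; scaling by 4/2.83497 = 1.41095 puts the formula on 4 O.
Si: 0.71185 × 1.41095 = 1.004 atoms per formula unit.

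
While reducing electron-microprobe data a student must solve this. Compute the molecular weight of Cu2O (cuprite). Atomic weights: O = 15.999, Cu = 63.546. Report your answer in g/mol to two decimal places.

M = 2·63.546 + 1·15.999

143.09 g/mol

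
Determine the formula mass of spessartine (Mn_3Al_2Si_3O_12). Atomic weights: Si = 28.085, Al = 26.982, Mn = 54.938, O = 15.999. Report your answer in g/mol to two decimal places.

495.02 g/mol

The formula mass is the sum 3*54.938 + 2*26.982 + 3*28.085 + 12*15.999.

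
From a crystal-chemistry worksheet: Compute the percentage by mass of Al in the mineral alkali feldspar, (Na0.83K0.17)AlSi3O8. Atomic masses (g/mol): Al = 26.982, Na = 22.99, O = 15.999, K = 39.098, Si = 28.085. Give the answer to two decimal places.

Formula mass = 0.83*22.99 + 0.17*39.098 + 1*26.982 + 3*28.085 + 8*15.999 = 264.957 g/mol, of which 26.982 g is Al.
So Al makes up 26.982/264.957 = 0.1018 of the mass, i.e. 10.18%.

10.18 wt%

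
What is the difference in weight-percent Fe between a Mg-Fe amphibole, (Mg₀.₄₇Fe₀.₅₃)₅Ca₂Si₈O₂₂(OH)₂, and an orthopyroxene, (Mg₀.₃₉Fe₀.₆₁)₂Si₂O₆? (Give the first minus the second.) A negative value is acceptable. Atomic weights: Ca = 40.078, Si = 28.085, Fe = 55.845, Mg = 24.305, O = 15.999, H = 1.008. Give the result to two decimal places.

Fe in (Mg₀.₄₇Fe₀.₅₃)₅Ca₂Si₈O₂₂(OH)₂: molar mass 895.934 g/mol; 2.65×55.845 = 147.989 g → 16.52 wt%.
Fe in (Mg₀.₃₉Fe₀.₆₁)₂Si₂O₆: molar mass 239.253 g/mol; 1.22×55.845 = 68.131 g → 28.48 wt%.
Difference = 16.52 − 28.48 = -11.96 percentage points.

-11.96 percentage points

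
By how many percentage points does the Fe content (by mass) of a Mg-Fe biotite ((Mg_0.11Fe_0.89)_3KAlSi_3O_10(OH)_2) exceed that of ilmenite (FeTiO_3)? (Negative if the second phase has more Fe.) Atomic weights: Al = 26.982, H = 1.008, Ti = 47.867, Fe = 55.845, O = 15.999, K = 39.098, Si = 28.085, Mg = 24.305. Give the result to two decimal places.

First mineral: 149.106 g Fe in 501.466 g formula = 29.73 wt% Fe.
Second mineral: 55.845 g Fe in 151.709 g formula = 36.81 wt% Fe.
29.73% − 36.81% gives a difference of -7.08 percentage points.

-7.08 percentage points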